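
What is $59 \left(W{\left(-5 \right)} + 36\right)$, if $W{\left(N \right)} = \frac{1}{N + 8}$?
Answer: $\frac{6431}{3} \approx 2143.7$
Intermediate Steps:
$W{\left(N \right)} = \frac{1}{8 + N}$
$59 \left(W{\left(-5 \right)} + 36\right) = 59 \left(\frac{1}{8 - 5} + 36\right) = 59 \left(\frac{1}{3} + 36\right) = 59 \cdot \frac{109}{3} = \frac{6431}{3}$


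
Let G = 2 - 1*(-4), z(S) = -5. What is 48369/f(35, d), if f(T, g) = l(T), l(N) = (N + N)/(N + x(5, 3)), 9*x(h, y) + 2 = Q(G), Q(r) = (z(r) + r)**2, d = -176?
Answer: 2531311/105 ≈ 24108.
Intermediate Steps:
G = 6 (G = 2 + 4 = 6)
Q(r) = (-5 + r)**2
x(h, y) = -1/9 (x(h, y) = -2/9 + (-5 + 6)**2/9 = -2/9 + (1/9)*1**2 = -2/9 + (1/9)*1 = -2/9 + 1/9 = -1/9)
l(N) = 2*N/(-1/9 + N) (l(N) = (N + N)/(N - 1/9) = (2*N)/(-1/9 + N) = 2*N/(-1/9 + N))
f(T, g) = 18*T/(-1 + 9*T)
48369/f(35, d) = 48369/((18*35/(-1 + 9*35))) = 48369/((18*35/(-1 + 315))) = 48369/((18*35/314)) = 48369/((18*35*(1/314))) = 48369/(315/157) = 48369*(157/315) = 2531311/105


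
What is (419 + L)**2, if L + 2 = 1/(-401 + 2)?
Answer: 27682969924/159201 ≈ 1.7389e+5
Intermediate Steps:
L = -799/399 (L = -2 + 1/(-401 + 2) = -2 + 1/(-399) = -2 - 1/399 = -799/399 ≈ -2.0025)
(419 + L)**2 = (419 - 799/399)**2 = (166382/399)**2 = 27682969924/159201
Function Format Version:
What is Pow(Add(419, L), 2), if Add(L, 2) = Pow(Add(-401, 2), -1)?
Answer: Rational(27682969924, 159201) ≈ 1.7389e+5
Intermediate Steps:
L = Rational(-799, 399) (L = Add(-2, Pow(Add(-401, 2), -1)) = Add(-2, Pow(-399, -1)) = Add(-2, Rational(-1, 399)) = Rational(-799, 399) ≈ -2.0025)
Pow(Add(419, L), 2) = Pow(Add(419, Rational(-799, 399)), 2) = Pow(Rational(166382, 399), 2) = Rational(27682969924, 159201)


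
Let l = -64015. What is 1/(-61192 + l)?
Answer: -1/125207 ≈ -7.9868e-6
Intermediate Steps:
1/(-61192 + l) = 1/(-61192 - 64015) = 1/(-125207) = -1/125207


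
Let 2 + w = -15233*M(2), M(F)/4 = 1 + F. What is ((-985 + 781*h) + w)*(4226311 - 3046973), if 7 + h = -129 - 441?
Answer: -748195613960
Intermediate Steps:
h = -577 (h = -7 + (-129 - 441) = -7 - 570 = -577)
M(F) = 4 + 4*F (M(F) = 4*(1 + F) = 4 + 4*F)
w = -182798 (w = -2 - 15233*(4 + 4*2) = -2 - 15233*(4 + 8) = -2 - 15233*12 = -2 - 182796 = -182798)
((-985 + 781*h) + w)*(4226311 - 3046973) = ((-985 + 781*(-577)) - 182798)*(4226311 - 3046973) = ((-985 - 450637) - 182798)*1179338 = (-451622 - 182798)*1179338 = -634420*1179338 = -748195613960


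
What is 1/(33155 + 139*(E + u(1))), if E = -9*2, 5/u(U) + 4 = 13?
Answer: 9/276572 ≈ 3.2541e-5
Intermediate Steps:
u(U) = 5/9 (u(U) = 5/(-4 + 13) = 5/9)
E = -18
1/(33155 + 139*(E + u(1))) = 1/(33155 + 139*(-18 + 5/9)) = 1/(33155 + 139*(-157/9)) = 1/(33155 - 21823/9) = 1/(276572/9) = 9/276572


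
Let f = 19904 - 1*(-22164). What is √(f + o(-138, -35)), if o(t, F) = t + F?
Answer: 21*√95 ≈ 204.68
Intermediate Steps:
f = 42068 (f = 19904 + 22164 = 42068)
o(t, F) = F + t
√(f + o(-138, -35)) = √(42068 + (-35 - 138)) = √(42068 - 173) = √41895 = 21*√95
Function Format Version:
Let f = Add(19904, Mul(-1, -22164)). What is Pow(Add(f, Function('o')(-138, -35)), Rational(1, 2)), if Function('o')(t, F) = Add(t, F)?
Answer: Mul(21, Pow(95, Rational(1, 2))) ≈ 204.68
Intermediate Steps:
f = 42068 (f = Add(19904, 22164) = 42068)
Function('o')(t, F) = Add(F, t)
Pow(Add(f, Function('o')(-138, -35)), Rational(1, 2)) = Pow(Add(42068, Add(-35, -138)), Rational(1, 2)) = Pow(Add(42068, -173), Rational(1, 2)) = Pow(41895, Rational(1, 2)) = Mul(21, Pow(95, Rational(1, 2)))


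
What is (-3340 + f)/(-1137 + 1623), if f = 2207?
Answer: -1133/486 ≈ -2.3313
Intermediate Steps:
(-3340 + f)/(-1137 + 1623) = (-3340 + 2207)/(-1137 + 1623) = -1133/486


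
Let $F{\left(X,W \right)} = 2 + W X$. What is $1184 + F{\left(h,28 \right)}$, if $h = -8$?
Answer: $962$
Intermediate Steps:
$1184 + F{\left(h,28 \right)} = 1184 + \left(2 + 28 \left(-8\right)\right) = 1184 + \left(2 - 224\right) = 1184 - 222 = 962$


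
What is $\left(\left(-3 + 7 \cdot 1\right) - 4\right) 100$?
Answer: $0$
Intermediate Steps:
$\left(\left(-3 + 7 \cdot 1\right) - 4\right) 100 = \left(\left(-3 + 7\right) - 4\right) 100 = \left(4 - 4\right) 100 = 0 \cdot 100 = 0$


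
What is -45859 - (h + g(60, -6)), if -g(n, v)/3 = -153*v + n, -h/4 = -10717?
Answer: -85793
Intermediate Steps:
h = 42868 (h = -4*(-10717) = 42868)
g(n, v) = -3*n + 459*v (g(n, v) = -3*(-153*v + n) = -3*(n - 153*v) = -3*n + 459*v)
-45859 - (h + g(60, -6)) = -45859 - (42868 + (-3*60 + 459*(-6))) = -45859 - (42868 + (-180 - 2754)) = -45859 - (42868 - 2934) = -45859 - 1*39934 = -45859 - 39934 = -85793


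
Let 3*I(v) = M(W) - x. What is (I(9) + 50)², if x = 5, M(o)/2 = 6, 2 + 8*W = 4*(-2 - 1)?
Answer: 24649/9 ≈ 2738.8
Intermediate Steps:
W = -7/4 (W = -¼ + (4*(-2 - 1))/8 = -¼ + (4*(-3))/8 = -¼ + (⅛)*(-12) = -¼ - 3/2 = -7/4 ≈ -1.7500)
M(o) = 12 (M(o) = 2*6 = 12)
I(v) = 7/3 (I(v) = (12 - 1*5)/3 = (12 - 5)/3 = (⅓)*7 = 7/3)
(I(9) + 50)² = (7/3 + 50)² = (157/3)² = 24649/9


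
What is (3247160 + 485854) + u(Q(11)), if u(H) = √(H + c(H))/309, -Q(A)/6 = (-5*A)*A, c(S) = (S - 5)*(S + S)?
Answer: 3733014 + 11*√24170/103 ≈ 3.7330e+6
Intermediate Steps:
c(S) = 2*S*(-5 + S) (c(S) = (-5 + S)*(2*S) = 2*S*(-5 + S))
Q(A) = 30*A² (Q(A) = -6*(-5*A)*A = -(-30)*A² = 30*A²)
u(H) = √(H + 2*H*(-5 + H))/309
(3247160 + 485854) + u(Q(11)) = (3247160 + 485854) + √((30*11²)*(-9 + 2*(30*11²)))/309 = 3733014 + √((30*121)*(-9 + 2*(30*121)))/309 = 3733014 + √(3630*(-9 + 2*3630))/309 = 3733014 + √(3630*(-9 + 7260))/309 = 3733014 + √(3630*7251)/309 = 3733014 + √26321130/309 = 3733014 + (33*√24170)/309 = 3733014 + 11*√24170/103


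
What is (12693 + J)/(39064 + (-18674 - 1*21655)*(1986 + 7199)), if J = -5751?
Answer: -6942/370382801 ≈ -1.8743e-5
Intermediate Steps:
(12693 + J)/(39064 + (-18674 - 1*21655)*(1986 + 7199)) = (12693 - 5751)/(39064 + (-18674 - 1*21655)*(1986 + 7199)) = 6942/(39064 + (-18674 - 21655)*9185) = 6942/(39064 - 40329*9185) = 6942/(39064 - 370421865) = 6942/(-370382801) = 6942*(-1/370382801) = -6942/370382801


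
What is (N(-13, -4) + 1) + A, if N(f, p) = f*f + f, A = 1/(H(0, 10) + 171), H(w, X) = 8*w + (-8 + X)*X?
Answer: 29988/191 ≈ 157.01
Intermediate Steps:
H(w, X) = 8*w + X*(-8 + X)
A = 1/191 (A = 1/((10**2 - 8*10 + 8*0) + 171) = 1/((100 - 80 + 0) + 171) = 1/(20 + 171) = 1/191 ≈ 0.0052356)
N(f, p) = f + f**2 (N(f, p) = f**2 + f = f + f**2)
(N(-13, -4) + 1) + A = (-13*(1 - 13) + 1) + 1/191 = (-13*(-12) + 1) + 1/191 = (156 + 1) + 1/191 = 157 + 1/191 = 29988/191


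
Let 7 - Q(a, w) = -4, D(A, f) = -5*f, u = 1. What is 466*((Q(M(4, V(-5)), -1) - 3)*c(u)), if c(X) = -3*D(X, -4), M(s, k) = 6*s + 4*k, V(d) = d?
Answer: -223680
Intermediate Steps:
M(s, k) = 4*k + 6*s
c(X) = -60 (c(X) = -(-15)*(-4) = -3*20 = -60)
Q(a, w) = 11 (Q(a, w) = 7 - 1*(-4) = 7 + 4 = 11)
466*((Q(M(4, V(-5)), -1) - 3)*c(u)) = 466*((11 - 3)*(-60)) = 466*(8*(-60)) = 466*(-480) = -223680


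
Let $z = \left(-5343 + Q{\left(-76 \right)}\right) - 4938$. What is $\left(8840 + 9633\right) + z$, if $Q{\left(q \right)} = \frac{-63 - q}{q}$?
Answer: $\frac{622579}{76} \approx 8191.8$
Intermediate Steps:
$Q{\left(q \right)} = \frac{-63 - q}{q}$
$z = - \frac{781369}{76}$ ($z = \left(-5343 + \frac{-63 - -76}{-76}\right) - 4938 = \left(-5343 - \frac{-63 + 76}{76}\right) - 4938 = \left(-5343 - \frac{13}{76}\right) - 4938 = - \frac{406081}{76} - 4938 = - \frac{781369}{76} \approx -10281.0$)
$\left(8840 + 9633\right) + z = \left(8840 + 9633\right) - \frac{781369}{76} = 18473 - \frac{781369}{76} = \frac{622579}{76}$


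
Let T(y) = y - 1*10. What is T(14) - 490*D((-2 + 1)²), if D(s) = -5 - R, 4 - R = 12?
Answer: -1466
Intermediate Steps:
R = -8 (R = 4 - 1*12 = 4 - 12 = -8)
T(y) = -10 + y (T(y) = y - 10 = -10 + y)
D(s) = 3 (D(s) = -5 - 1*(-8) = -5 + 8 = 3)
T(14) - 490*D((-2 + 1)²) = (-10 + 14) - 490*3 = 4 - 1470 = -1466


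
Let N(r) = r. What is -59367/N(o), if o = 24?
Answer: -19789/8 ≈ -2473.6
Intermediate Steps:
-59367/N(o) = -59367/24 = -59367*1/24 = -19789/8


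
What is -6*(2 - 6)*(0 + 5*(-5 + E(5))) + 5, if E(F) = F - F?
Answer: -595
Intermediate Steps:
E(F) = 0
-6*(2 - 6)*(0 + 5*(-5 + E(5))) + 5 = -6*(2 - 6)*(0 + 5*(-5 + 0)) + 5 = -(-24)*(0 + 5*(-5)) + 5 = -(-24)*(0 - 25) + 5 = -(-24)*(-25) + 5 = -6*100 + 5 = -600 + 5 = -595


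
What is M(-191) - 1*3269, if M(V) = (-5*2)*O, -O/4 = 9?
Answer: -2909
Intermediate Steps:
O = -36 (O = -4*9 = -36)
M(V) = 360 (M(V) = -5*2*(-36) = -10*(-36) = 360)
M(-191) - 1*3269 = 360 - 1*3269 = 360 - 3269 = -2909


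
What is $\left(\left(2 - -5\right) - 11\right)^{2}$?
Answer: $16$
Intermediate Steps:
$\left(\left(2 - -5\right) - 11\right)^{2} = \left(\left(2 + 5\right) - 11\right)^{2} = \left(7 - 11\right)^{2} = \left(-4\right)^{2} = 16$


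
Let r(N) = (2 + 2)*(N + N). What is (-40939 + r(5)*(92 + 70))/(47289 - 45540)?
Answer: -34459/1749 ≈ -19.702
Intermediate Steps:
r(N) = 8*N (r(N) = 4*(2*N) = 8*N)
(-40939 + r(5)*(92 + 70))/(47289 - 45540) = (-40939 + (8*5)*(92 + 70))/(47289 - 45540) = (-40939 + 40*162)/1749 = (-40939 + 6480)*(1/1749) = -34459*1/1749 = -34459/1749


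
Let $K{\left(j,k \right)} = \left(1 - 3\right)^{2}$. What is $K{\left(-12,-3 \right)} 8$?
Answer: $32$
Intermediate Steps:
$K{\left(j,k \right)} = 4$ ($K{\left(j,k \right)} = \left(1 - 3\right)^{2} = \left(-2\right)^{2} = 4$)
$K{\left(-12,-3 \right)} 8 = 4 \cdot 8 = 32$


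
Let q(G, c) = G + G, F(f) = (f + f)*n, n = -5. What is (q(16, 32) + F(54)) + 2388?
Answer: 1880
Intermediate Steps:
F(f) = -10*f (F(f) = (f + f)*(-5) = (2*f)*(-5) = -10*f)
q(G, c) = 2*G
(q(16, 32) + F(54)) + 2388 = (2*16 - 10*54) + 2388 = (32 - 540) + 2388 = -508 + 2388 = 1880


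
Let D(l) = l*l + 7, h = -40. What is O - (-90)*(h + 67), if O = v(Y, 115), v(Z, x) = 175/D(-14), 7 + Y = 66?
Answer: 70495/29 ≈ 2430.9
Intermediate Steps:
Y = 59 (Y = -7 + 66 = 59)
D(l) = 7 + l² (D(l) = l² + 7 = 7 + l²)
v(Z, x) = 25/29 (v(Z, x) = 175/(7 + (-14)²) = 175/(7 + 196) = 175/203 = 175*(1/203) = 25/29)
O = 25/29 ≈ 0.86207
O - (-90)*(h + 67) = 25/29 - (-90)*(-40 + 67) = 25/29 - (-90)*27 = 25/29 - 1*(-2430) = 25/29 + 2430 = 70495/29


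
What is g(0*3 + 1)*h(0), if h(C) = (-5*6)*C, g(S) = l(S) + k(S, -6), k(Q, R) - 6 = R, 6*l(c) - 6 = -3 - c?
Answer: 0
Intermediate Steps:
l(c) = 1/2 - c/6 (l(c) = 1 + (-3 - c)/6 = 1 + (-1/2 - c/6) = 1/2 - c/6)
k(Q, R) = 6 + R
g(S) = 1/2 - S/6 (g(S) = (1/2 - S/6) + (6 - 6) = (1/2 - S/6) + 0 = 1/2 - S/6)
h(C) = -30*C
g(0*3 + 1)*h(0) = (1/2 - (0*3 + 1)/6)*(-30*0) = (1/2 - (0 + 1)/6)*0 = (1/2 - 1/6*1)*0 = (1/2 - 1/6)*0 = (1/3)*0 = 0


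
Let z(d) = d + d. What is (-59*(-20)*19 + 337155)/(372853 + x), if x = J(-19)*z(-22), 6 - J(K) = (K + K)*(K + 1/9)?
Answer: 3236175/3637541 ≈ 0.88966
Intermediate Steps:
z(d) = 2*d
J(K) = 6 - 2*K*(1/9 + K) (J(K) = 6 - (K + K)*(K + 1/9) = 6 - 2*K*(K + 1/9) = 6 - 2*K*(1/9 + K))
x = 281864/9 (x = (6 - 2*(-19)**2 - 2/9*(-19))*(2*(-22)) = (6 - 2*361 + 38/9)*(-44) = (6 - 722 + 38/9)*(-44) = -6406/9*(-44) = 281864/9 ≈ 31318.)
(-59*(-20)*19 + 337155)/(372853 + x) = (-59*(-20)*19 + 337155)/(372853 + 281864/9) = (1180*19 + 337155)/(3637541/9) = (22420 + 337155)*(9/3637541) = 359575*(9/3637541) = 3236175/3637541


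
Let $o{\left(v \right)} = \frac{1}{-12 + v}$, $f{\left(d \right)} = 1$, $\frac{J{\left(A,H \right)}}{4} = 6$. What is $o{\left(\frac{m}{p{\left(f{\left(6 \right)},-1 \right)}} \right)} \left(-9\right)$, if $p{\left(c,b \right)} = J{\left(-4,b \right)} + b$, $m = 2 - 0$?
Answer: $\frac{207}{274} \approx 0.75547$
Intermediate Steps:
$J{\left(A,H \right)} = 24$ ($J{\left(A,H \right)} = 4 \cdot 6 = 24$)
$m = 2$ ($m = 2 + 0 = 2$)
$p{\left(c,b \right)} = 24 + b$
$o{\left(\frac{m}{p{\left(f{\left(6 \right)},-1 \right)}} \right)} \left(-9\right) = \frac{1}{-12 + \frac{2}{24 - 1}} \left(-9\right) = \frac{1}{-12 + \frac{2}{23}} \left(-9\right) = \frac{1}{- \frac{274}{23}} \left(-9\right) = \left(- \frac{23}{274}\right) \left(-9\right) = \frac{207}{274}$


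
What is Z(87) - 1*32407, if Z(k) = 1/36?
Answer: -1166651/36 ≈ -32407.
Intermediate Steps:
Z(k) = 1/36
Z(87) - 1*32407 = 1/36 - 1*32407 = 1/36 - 32407 = -1166651/36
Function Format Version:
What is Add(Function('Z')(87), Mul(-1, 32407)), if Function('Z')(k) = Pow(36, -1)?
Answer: Rational(-1166651, 36) ≈ -32407.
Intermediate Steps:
Function('Z')(k) = Rational(1, 36)
Add(Function('Z')(87), Mul(-1, 32407)) = Add(Rational(1, 36), Mul(-1, 32407)) = Add(Rational(1, 36), -32407) = Rational(-1166651, 36)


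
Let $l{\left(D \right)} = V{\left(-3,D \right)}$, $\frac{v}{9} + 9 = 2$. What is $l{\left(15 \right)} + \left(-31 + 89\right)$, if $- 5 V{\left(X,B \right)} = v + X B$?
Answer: $\frac{398}{5} \approx 79.6$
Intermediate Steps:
$v = -63$ ($v = -81 + 9 \cdot 2 = -81 + 18 = -63$)
$V{\left(X,B \right)} = \frac{63}{5} - \frac{B X}{5}$ ($V{\left(X,B \right)} = - \frac{-63 + X B}{5} = - \frac{-63 + B X}{5} = \frac{63}{5} - \frac{B X}{5}$)
$l{\left(D \right)} = \frac{63}{5} + \frac{3 D}{5}$ ($l{\left(D \right)} = \frac{63}{5} - \frac{1}{5} D \left(-3\right) = \frac{63}{5} + \frac{3 D}{5}$)
$l{\left(15 \right)} + \left(-31 + 89\right) = \left(\frac{63}{5} + \frac{3}{5} \cdot 15\right) + \left(-31 + 89\right) = \left(\frac{63}{5} + 9\right) + 58 = \frac{108}{5} + 58 = \frac{398}{5}$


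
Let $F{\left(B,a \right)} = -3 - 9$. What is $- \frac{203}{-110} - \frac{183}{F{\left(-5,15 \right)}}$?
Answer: $\frac{3761}{220} \approx 17.095$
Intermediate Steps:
$F{\left(B,a \right)} = -12$
$- \frac{203}{-110} - \frac{183}{F{\left(-5,15 \right)}} = - \frac{203}{-110} - \frac{183}{-12} = \left(-203\right) \left(- \frac{1}{110}\right) - - \frac{61}{4} = \frac{203}{110} + \frac{61}{4} = \frac{3761}{220}$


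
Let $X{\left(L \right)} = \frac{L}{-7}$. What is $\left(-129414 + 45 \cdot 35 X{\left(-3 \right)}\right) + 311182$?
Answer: $182443$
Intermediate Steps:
$X{\left(L \right)} = - \frac{L}{7}$ ($X{\left(L \right)} = L \left(- \frac{1}{7}\right) = - \frac{L}{7}$)
$\left(-129414 + 45 \cdot 35 X{\left(-3 \right)}\right) + 311182 = \left(-129414 + 45 \cdot 35 \left(\left(- \frac{1}{7}\right) \left(-3\right)\right)\right) + 311182 = \left(-129414 + 1575 \cdot \frac{3}{7}\right) + 311182 = \left(-129414 + 675\right) + 311182 = -128739 + 311182 = 182443$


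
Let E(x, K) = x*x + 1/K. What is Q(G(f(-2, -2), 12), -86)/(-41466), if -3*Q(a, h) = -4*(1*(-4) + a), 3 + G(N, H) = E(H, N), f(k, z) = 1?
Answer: -92/20733 ≈ -0.0044374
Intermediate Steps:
E(x, K) = 1/K + x² (E(x, K) = x² + 1/K = 1/K + x²)
G(N, H) = -3 + H² + 1/N (G(N, H) = -3 + (1/N + H²) = -3 + (H² + 1/N) = -3 + H² + 1/N)
Q(a, h) = -16/3 + 4*a/3 (Q(a, h) = -(-4)*(1*(-4) + a)/3 = -(-4)*(-4 + a)/3 = -(16 - 4*a)/3 = -16/3 + 4*a/3)
Q(G(f(-2, -2), 12), -86)/(-41466) = (-16/3 + 4*(-3 + 12² + 1/1)/3)/(-41466) = (-16/3 + 4*(-3 + 144 + 1)/3)*(-1/41466) = (-16/3 + (4/3)*142)*(-1/41466) = (-16/3 + 568/3)*(-1/41466) = 184*(-1/41466) = -92/20733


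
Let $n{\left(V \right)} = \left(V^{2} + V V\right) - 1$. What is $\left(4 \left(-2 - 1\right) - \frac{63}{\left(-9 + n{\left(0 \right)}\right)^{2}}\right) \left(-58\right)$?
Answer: $\frac{36627}{50} \approx 732.54$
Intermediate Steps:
$n{\left(V \right)} = -1 + 2 V^{2}$ ($n{\left(V \right)} = \left(V^{2} + V^{2}\right) - 1 = 2 V^{2} - 1 = -1 + 2 V^{2}$)
$\left(4 \left(-2 - 1\right) - \frac{63}{\left(-9 + n{\left(0 \right)}\right)^{2}}\right) \left(-58\right) = \left(4 \left(-2 - 1\right) - \frac{63}{\left(-9 - \left(1 - 2 \cdot 0^{2}\right)\right)^{2}}\right) \left(-58\right) = \left(4 \left(-3\right) - \frac{63}{\left(-9 + \left(-1 + 2 \cdot 0\right)\right)^{2}}\right) \left(-58\right) = \left(-12 - \frac{63}{\left(-9 + \left(-1 + 0\right)\right)^{2}}\right) \left(-58\right) = \left(-12 - \frac{63}{\left(-9 - 1\right)^{2}}\right) \left(-58\right) = \left(-12 - \frac{63}{\left(-10\right)^{2}}\right) \left(-58\right) = \left(-12 - \frac{63}{100}\right) \left(-58\right) = \left(- \frac{1263}{100}\right) \left(-58\right) = \frac{36627}{50}$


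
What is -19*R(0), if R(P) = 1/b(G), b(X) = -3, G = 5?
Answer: 19/3 ≈ 6.3333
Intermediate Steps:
R(P) = -⅓ (R(P) = 1/(-3) = -⅓)
-19*R(0) = -19*(-⅓) = 19/3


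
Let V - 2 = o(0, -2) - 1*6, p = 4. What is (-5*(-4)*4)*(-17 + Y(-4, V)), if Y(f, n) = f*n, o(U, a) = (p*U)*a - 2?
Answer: 560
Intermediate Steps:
o(U, a) = -2 + 4*U*a (o(U, a) = (4*U)*a - 2 = 4*U*a - 2 = -2 + 4*U*a)
V = -6 (V = 2 + ((-2 + 4*0*(-2)) - 1*6) = 2 + ((-2 + 0) - 6) = 2 + (-2 - 6) = 2 - 8 = -6)
(-5*(-4)*4)*(-17 + Y(-4, V)) = (-5*(-4)*4)*(-17 - 4*(-6)) = (20*4)*(-17 + 24) = 80*7 = 560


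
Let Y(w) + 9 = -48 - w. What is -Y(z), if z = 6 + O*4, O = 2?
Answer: 71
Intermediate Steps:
z = 14 (z = 6 + 2*4 = 6 + 8 = 14)
Y(w) = -57 - w (Y(w) = -9 + (-48 - w) = -57 - w)
-Y(z) = -(-57 - 1*14) = -(-57 - 14) = -1*(-71) = 71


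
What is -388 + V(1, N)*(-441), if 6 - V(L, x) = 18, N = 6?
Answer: 4904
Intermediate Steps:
V(L, x) = -12 (V(L, x) = 6 - 1*18 = 6 - 18 = -12)
-388 + V(1, N)*(-441) = -388 - 12*(-441) = -388 + 5292 = 4904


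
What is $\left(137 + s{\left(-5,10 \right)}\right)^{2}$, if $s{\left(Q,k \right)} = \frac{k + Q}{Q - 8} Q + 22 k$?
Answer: $\frac{21771556}{169} \approx 1.2883 \cdot 10^{5}$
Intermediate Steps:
$s{\left(Q,k \right)} = 22 k + \frac{Q \left(Q + k\right)}{-8 + Q}$ ($s{\left(Q,k \right)} = \frac{Q + k}{-8 + Q} Q + 22 k = \frac{Q \left(Q + k\right)}{-8 + Q} + 22 k = 22 k + \frac{Q \left(Q + k\right)}{-8 + Q}$)
$\left(137 + s{\left(-5,10 \right)}\right)^{2} = \left(137 + \frac{\left(-5\right)^{2} - 1760 + 23 \left(-5\right) 10}{-8 - 5}\right)^{2} = \left(137 + \frac{25 - 1760 - 1150}{-13}\right)^{2} = \left(137 - - \frac{2885}{13}\right)^{2} = \left(137 + \frac{2885}{13}\right)^{2} = \left(\frac{4666}{13}\right)^{2} = \frac{21771556}{169}$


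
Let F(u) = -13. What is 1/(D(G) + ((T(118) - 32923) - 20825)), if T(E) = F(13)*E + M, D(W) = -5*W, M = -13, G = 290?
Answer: -1/56745 ≈ -1.7623e-5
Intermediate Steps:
T(E) = -13 - 13*E (T(E) = -13*E - 13 = -13 - 13*E)
1/(D(G) + ((T(118) - 32923) - 20825)) = 1/(-5*290 + (((-13 - 13*118) - 32923) - 20825)) = 1/(-1450 + (((-13 - 1534) - 32923) - 20825)) = 1/(-1450 + ((-1547 - 32923) - 20825)) = 1/(-1450 + (-34470 - 20825)) = 1/(-1450 - 55295) = 1/(-56745) = -1/56745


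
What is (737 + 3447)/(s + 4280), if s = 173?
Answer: 4184/4453 ≈ 0.93959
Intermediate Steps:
(737 + 3447)/(s + 4280) = (737 + 3447)/(173 + 4280) = 4184/4453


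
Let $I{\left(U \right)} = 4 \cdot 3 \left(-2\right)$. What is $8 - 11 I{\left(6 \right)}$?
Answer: $272$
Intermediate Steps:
$I{\left(U \right)} = -24$ ($I{\left(U \right)} = 12 \left(-2\right) = -24$)
$8 - 11 I{\left(6 \right)} = 8 - -264 = 8 + 264 = 272$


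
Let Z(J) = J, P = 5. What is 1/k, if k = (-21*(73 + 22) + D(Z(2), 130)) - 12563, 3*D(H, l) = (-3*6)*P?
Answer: -1/14588 ≈ -6.8550e-5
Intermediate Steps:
D(H, l) = -30 (D(H, l) = (-3*6*5)/3 = (-18*5)/3 = (⅓)*(-90) = -30)
k = -14588 (k = (-21*(73 + 22) - 30) - 12563 = (-21*95 - 30) - 12563 = (-1995 - 30) - 12563 = -2025 - 12563 = -14588)
1/k = 1/(-14588) = -1/14588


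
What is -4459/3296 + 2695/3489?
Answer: -6674731/11499744 ≈ -0.58042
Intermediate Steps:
-4459/3296 + 2695/3489 = -6674731/11499744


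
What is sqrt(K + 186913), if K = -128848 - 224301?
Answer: 2*I*sqrt(41559) ≈ 407.72*I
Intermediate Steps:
K = -353149
sqrt(K + 186913) = sqrt(-353149 + 186913) = sqrt(-166236) = 2*I*sqrt(41559)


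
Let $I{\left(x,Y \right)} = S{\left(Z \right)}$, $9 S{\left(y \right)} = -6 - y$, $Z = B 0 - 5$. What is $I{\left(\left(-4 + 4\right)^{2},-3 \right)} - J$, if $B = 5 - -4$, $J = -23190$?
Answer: $\frac{208709}{9} \approx 23190.0$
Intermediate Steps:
$B = 9$ ($B = 5 + 4 = 9$)
$Z = -5$ ($Z = 9 \cdot 0 - 5 = 0 - 5 = -5$)
$S{\left(y \right)} = - \frac{2}{3} - \frac{y}{9}$ ($S{\left(y \right)} = \frac{-6 - y}{9} = - \frac{2}{3} - \frac{y}{9}$)
$I{\left(x,Y \right)} = - \frac{1}{9}$ ($I{\left(x,Y \right)} = - \frac{2}{3} - - \frac{5}{9} = - \frac{2}{3} + \frac{5}{9} = - \frac{1}{9}$)
$I{\left(\left(-4 + 4\right)^{2},-3 \right)} - J = - \frac{1}{9} - -23190 = - \frac{1}{9} + 23190 = \frac{208709}{9}$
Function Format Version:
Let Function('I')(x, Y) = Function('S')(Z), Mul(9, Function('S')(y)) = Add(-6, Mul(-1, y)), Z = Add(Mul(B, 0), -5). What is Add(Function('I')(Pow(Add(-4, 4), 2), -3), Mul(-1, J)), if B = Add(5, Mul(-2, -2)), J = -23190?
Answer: Rational(208709, 9) ≈ 23190.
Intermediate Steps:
B = 9 (B = Add(5, 4) = 9)
Z = -5 (Z = Add(Mul(9, 0), -5) = Add(0, -5) = -5)
Function('S')(y) = Add(Rational(-2, 3), Mul(Rational(-1, 9), y)) (Function('S')(y) = Mul(Rational(1, 9), Add(-6, Mul(-1, y))) = Add(Rational(-2, 3), Mul(Rational(-1, 9), y)))
Function('I')(x, Y) = Rational(-1, 9) (Function('I')(x, Y) = Add(Rational(-2, 3), Mul(Rational(-1, 9), -5)) = Add(Rational(-2, 3), Rational(5, 9)) = Rational(-1, 9))
Add(Function('I')(Pow(Add(-4, 4), 2), -3), Mul(-1, J)) = Add(Rational(-1, 9), Mul(-1, -23190)) = Add(Rational(-1, 9), 23190) = Rational(208709, 9)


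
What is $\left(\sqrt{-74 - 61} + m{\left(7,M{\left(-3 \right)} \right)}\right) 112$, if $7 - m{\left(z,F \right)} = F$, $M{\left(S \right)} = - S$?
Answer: $448 + 336 i \sqrt{15} \approx 448.0 + 1301.3 i$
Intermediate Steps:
$m{\left(z,F \right)} = 7 - F$
$\left(\sqrt{-74 - 61} + m{\left(7,M{\left(-3 \right)} \right)}\right) 112 = \left(\sqrt{-74 - 61} + \left(7 - \left(-1\right) \left(-3\right)\right)\right) 112 = \left(\sqrt{-135} + \left(7 - 3\right)\right) 112 = \left(3 i \sqrt{15} + \left(7 - 3\right)\right) 112 = \left(3 i \sqrt{15} + 4\right) 112 = \left(4 + 3 i \sqrt{15}\right) 112 = 448 + 336 i \sqrt{15}$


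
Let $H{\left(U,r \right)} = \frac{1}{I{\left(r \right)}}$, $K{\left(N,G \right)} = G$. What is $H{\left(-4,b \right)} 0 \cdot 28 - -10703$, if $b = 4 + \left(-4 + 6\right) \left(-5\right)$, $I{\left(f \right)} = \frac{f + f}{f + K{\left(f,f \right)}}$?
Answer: $10703$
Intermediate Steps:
$I{\left(f \right)} = 1$ ($I{\left(f \right)} = \frac{f + f}{f + f} = \frac{2 f}{2 f} = 2 f \frac{1}{2 f} = 1$)
$b = -6$ ($b = 4 + 2 \left(-5\right) = 4 - 10 = -6$)
$H{\left(U,r \right)} = 1$ ($H{\left(U,r \right)} = 1^{-1} = 1$)
$H{\left(-4,b \right)} 0 \cdot 28 - -10703 = 1 \cdot 0 \cdot 28 - -10703 = 0 \cdot 28 + 10703 = 0 + 10703 = 10703$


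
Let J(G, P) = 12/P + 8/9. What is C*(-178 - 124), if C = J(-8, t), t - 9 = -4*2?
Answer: -35032/9 ≈ -3892.4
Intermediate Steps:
t = 1 (t = 9 - 4*2 = 9 - 8 = 1)
J(G, P) = 8/9 + 12/P (J(G, P) = 12/P + 8*(⅑) = 12/P + 8/9 = 8/9 + 12/P)
C = 116/9 (C = 8/9 + 12/1 = 8/9 + 12*1 = 8/9 + 12 = 116/9 ≈ 12.889)
C*(-178 - 124) = 116*(-178 - 124)/9 = (116/9)*(-302) = -35032/9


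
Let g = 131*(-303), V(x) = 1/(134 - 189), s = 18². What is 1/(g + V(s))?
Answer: -55/2183116 ≈ -2.5193e-5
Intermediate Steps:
s = 324
V(x) = -1/55 (V(x) = 1/(-55) = -1/55)
g = -39693
1/(g + V(s)) = 1/(-39693 - 1/55) = 1/(-2183116/55) = -55/2183116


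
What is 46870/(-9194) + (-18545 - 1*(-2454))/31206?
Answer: -805282937/143453982 ≈ -5.6135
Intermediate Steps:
46870/(-9194) + (-18545 - 1*(-2454))/31206 = 46870*(-1/9194) + (-18545 + 2454)*(1/31206) = -23435/4597 - 16091*1/31206 = -23435/4597 - 16091/31206 = -805282937/143453982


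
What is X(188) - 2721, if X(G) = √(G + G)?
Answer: -2721 + 2*√94 ≈ -2701.6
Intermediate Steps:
X(G) = √2*√G (X(G) = √(2*G) = √2*√G)
X(188) - 2721 = √2*√188 - 2721 = √2*(2*√47) - 2721 = 2*√94 - 2721 = -2721 + 2*√94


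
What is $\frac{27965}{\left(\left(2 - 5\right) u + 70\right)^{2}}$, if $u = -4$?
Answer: $\frac{27965}{6724} \approx 4.159$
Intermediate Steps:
$\frac{27965}{\left(\left(2 - 5\right) u + 70\right)^{2}} = \frac{27965}{\left(\left(2 - 5\right) \left(-4\right) + 70\right)^{2}} = \frac{27965}{\left(\left(-3\right) \left(-4\right) + 70\right)^{2}} = \frac{27965}{\left(12 + 70\right)^{2}} = \frac{27965}{82^{2}} = \frac{27965}{6724}$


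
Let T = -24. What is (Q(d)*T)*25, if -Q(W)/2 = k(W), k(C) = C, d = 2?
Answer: 2400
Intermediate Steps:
Q(W) = -2*W
(Q(d)*T)*25 = (-2*2*(-24))*25 = -4*(-24)*25 = 96*25 = 2400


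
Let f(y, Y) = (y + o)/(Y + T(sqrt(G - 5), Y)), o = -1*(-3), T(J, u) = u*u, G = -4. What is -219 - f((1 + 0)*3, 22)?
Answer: -55410/253 ≈ -219.01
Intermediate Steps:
T(J, u) = u**2
o = 3
f(y, Y) = (3 + y)/(Y + Y**2) (f(y, Y) = (y + 3)/(Y + Y**2) = (3 + y)/(Y + Y**2))
-219 - f((1 + 0)*3, 22) = -219 - (3 + (1 + 0)*3)/(22*(1 + 22)) = -219 - (3 + 1*3)/(22*23) = -219 - (3 + 3)/(22*23) = -219 - 6/(22*23) = -219 - 1*3/253 = -219 - 3/253 = -55410/253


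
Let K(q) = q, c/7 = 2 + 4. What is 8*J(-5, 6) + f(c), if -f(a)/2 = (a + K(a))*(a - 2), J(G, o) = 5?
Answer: -6680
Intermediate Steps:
c = 42 (c = 7*(2 + 4) = 7*6 = 42)
f(a) = -4*a*(-2 + a) (f(a) = -2*(a + a)*(a - 2) = -2*2*a*(-2 + a) = -4*a*(-2 + a))
8*J(-5, 6) + f(c) = 8*5 + 4*42*(2 - 1*42) = 40 + 4*42*(2 - 42) = 40 + 4*42*(-40) = 40 - 6720 = -6680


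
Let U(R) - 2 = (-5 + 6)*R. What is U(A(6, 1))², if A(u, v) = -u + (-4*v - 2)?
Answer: 100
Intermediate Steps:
A(u, v) = -2 - u - 4*v (A(u, v) = -u + (-2 - 4*v) = -2 - u - 4*v)
U(R) = 2 + R (U(R) = 2 + (-5 + 6)*R = 2 + 1*R = 2 + R)
U(A(6, 1))² = (2 + (-2 - 1*6 - 4*1))² = (2 + (-2 - 6 - 4))² = (2 - 12)² = (-10)² = 100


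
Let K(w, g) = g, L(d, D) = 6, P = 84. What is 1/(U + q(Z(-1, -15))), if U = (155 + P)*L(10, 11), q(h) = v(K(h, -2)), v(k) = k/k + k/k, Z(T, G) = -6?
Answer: 1/1436 ≈ 0.00069638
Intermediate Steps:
v(k) = 2 (v(k) = 1 + 1 = 2)
q(h) = 2
U = 1434 (U = (155 + 84)*6 = 239*6 = 1434)
1/(U + q(Z(-1, -15))) = 1/(1434 + 2) = 1/1436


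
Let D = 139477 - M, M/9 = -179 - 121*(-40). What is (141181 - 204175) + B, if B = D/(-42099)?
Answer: -2652081934/42099 ≈ -62996.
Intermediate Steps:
M = 41949 (M = 9*(-179 - 121*(-40)) = 9*(-179 + 4840) = 9*4661 = 41949)
D = 97528 (D = 139477 - 1*41949 = 139477 - 41949 = 97528)
B = -97528/42099 (B = 97528/(-42099) = 97528*(-1/42099) = -97528/42099 ≈ -2.3166)
(141181 - 204175) + B = (141181 - 204175) - 97528/42099 = -62994 - 97528/42099 = -2652081934/42099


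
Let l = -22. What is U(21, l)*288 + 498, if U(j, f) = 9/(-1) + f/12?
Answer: -2622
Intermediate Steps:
U(j, f) = -9 + f/12 (U(j, f) = 9*(-1) + f*(1/12) = -9 + f/12)
U(21, l)*288 + 498 = (-9 + (1/12)*(-22))*288 + 498 = (-9 - 11/6)*288 + 498 = -65/6*288 + 498 = -3120 + 498 = -2622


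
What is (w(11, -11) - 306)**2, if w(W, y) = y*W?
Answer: 182329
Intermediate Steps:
w(W, y) = W*y
(w(11, -11) - 306)**2 = (11*(-11) - 306)**2 = (-121 - 306)**2 = (-427)**2 = 182329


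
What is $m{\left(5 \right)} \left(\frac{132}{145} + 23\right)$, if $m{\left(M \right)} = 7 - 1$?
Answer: $\frac{20802}{145} \approx 143.46$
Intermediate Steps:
$m{\left(M \right)} = 6$ ($m{\left(M \right)} = 7 - 1 = 6$)
$m{\left(5 \right)} \left(\frac{132}{145} + 23\right) = 6 \left(\frac{132}{145} + 23\right) = 6 \cdot \frac{3467}{145} = \frac{20802}{145}$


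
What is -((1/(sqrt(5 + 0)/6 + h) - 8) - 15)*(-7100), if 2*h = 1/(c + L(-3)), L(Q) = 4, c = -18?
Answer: -156775100/971 + 8349600*sqrt(5)/971 ≈ -1.4223e+5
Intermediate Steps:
h = -1/28 (h = 1/(2*(-18 + 4)) = (1/2)/(-14) = (1/2)*(-1/14) = -1/28 ≈ -0.035714)
-((1/(sqrt(5 + 0)/6 + h) - 8) - 15)*(-7100) = -((1/(sqrt(5 + 0)/6 - 1/28) - 8) - 15)*(-7100) = -((1/(sqrt(5)*(1/6) - 1/28) - 8) - 15)*(-7100) = -((1/(sqrt(5)/6 - 1/28) - 8) - 15)*(-7100) = -((1/(-1/28 + sqrt(5)/6) - 8) - 15)*(-7100) = -((-8 + 1/(-1/28 + sqrt(5)/6)) - 15)*(-7100) = -(-23 + 1/(-1/28 + sqrt(5)/6))*(-7100) = -(163300 - 7100/(-1/28 + sqrt(5)/6)) = -163300 + 7100/(-1/28 + sqrt(5)/6)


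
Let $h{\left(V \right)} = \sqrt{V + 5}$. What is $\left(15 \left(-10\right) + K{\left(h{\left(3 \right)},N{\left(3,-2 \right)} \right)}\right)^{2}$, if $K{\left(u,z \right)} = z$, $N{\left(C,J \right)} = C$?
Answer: $21609$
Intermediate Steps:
$h{\left(V \right)} = \sqrt{5 + V}$
$\left(15 \left(-10\right) + K{\left(h{\left(3 \right)},N{\left(3,-2 \right)} \right)}\right)^{2} = \left(15 \left(-10\right) + 3\right)^{2} = \left(-150 + 3\right)^{2} = \left(-147\right)^{2} = 21609$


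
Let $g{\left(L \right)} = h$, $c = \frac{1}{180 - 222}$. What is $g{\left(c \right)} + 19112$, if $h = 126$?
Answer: $19238$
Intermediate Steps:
$c = - \frac{1}{42}$ ($c = \frac{1}{-42} = - \frac{1}{42} \approx -0.02381$)
$g{\left(L \right)} = 126$
$g{\left(c \right)} + 19112 = 126 + 19112 = 19238$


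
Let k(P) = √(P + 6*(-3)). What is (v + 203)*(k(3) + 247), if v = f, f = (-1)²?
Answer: 50388 + 204*I*√15 ≈ 50388.0 + 790.09*I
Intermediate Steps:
f = 1
v = 1
k(P) = √(-18 + P) (k(P) = √(P - 18) = √(-18 + P))
(v + 203)*(k(3) + 247) = (1 + 203)*(√(-18 + 3) + 247) = 204*(√(-15) + 247) = 204*(I*√15 + 247) = 204*(247 + I*√15) = 50388 + 204*I*√15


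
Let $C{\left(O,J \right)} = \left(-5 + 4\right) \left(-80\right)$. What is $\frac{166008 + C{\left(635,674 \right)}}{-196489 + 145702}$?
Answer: $- \frac{166088}{50787} \approx -3.2703$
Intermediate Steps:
$C{\left(O,J \right)} = 80$ ($C{\left(O,J \right)} = \left(-1\right) \left(-80\right) = 80$)
$\frac{166008 + C{\left(635,674 \right)}}{-196489 + 145702} = \frac{166008 + 80}{-196489 + 145702} = \frac{166088}{-50787} = 166088 \left(- \frac{1}{50787}\right) = - \frac{166088}{50787}$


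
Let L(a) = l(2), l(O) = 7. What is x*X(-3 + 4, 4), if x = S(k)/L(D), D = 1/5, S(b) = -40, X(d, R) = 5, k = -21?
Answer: -200/7 ≈ -28.571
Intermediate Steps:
D = 1/5 ≈ 0.20000
L(a) = 7
x = -40/7 ≈ -5.7143
x*X(-3 + 4, 4) = -40/7*5 = -200/7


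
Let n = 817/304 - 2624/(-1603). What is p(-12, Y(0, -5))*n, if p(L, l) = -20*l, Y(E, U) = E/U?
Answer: 0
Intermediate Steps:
n = 110913/25648 (n = 817*(1/304) - 2624*(-1/1603) = 43/16 + 2624/1603 = 110913/25648 ≈ 4.3244)
p(-12, Y(0, -5))*n = -0/(-5)*(110913/25648) = -0*(-1)/5*(110913/25648) = -20*0*(110913/25648) = 0*(110913/25648) = 0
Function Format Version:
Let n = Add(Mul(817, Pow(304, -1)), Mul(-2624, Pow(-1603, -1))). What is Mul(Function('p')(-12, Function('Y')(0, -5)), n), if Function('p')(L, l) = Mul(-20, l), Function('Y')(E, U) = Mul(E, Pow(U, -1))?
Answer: 0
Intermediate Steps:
n = Rational(110913, 25648) (n = Add(Mul(817, Rational(1, 304)), Mul(-2624, Rational(-1, 1603))) = Add(Rational(43, 16), Rational(2624, 1603)) = Rational(110913, 25648) ≈ 4.3244)
Mul(Function('p')(-12, Function('Y')(0, -5)), n) = Mul(Mul(-20, Mul(0, Pow(-5, -1))), Rational(110913, 25648)) = Mul(Mul(-20, Mul(0, Rational(-1, 5))), Rational(110913, 25648)) = Mul(Mul(-20, 0), Rational(110913, 25648)) = Mul(0, Rational(110913, 25648)) = 0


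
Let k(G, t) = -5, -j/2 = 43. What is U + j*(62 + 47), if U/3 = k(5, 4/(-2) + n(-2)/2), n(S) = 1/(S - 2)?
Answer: -9389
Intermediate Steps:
j = -86 (j = -2*43 = -86)
n(S) = 1/(-2 + S)
U = -15 (U = 3*(-5) = -15)
U + j*(62 + 47) = -15 - 86*(62 + 47) = -15 - 86*109 = -15 - 9374 = -9389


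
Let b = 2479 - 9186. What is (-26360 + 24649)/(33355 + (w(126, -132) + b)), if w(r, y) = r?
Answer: -1711/26774 ≈ -0.063905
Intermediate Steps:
b = -6707
(-26360 + 24649)/(33355 + (w(126, -132) + b)) = (-26360 + 24649)/(33355 + (126 - 6707)) = -1711/(33355 - 6581) = -1711/26774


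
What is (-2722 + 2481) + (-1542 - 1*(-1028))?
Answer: -755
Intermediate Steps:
(-2722 + 2481) + (-1542 - 1*(-1028)) = -241 + (-1542 + 1028) = -241 - 514 = -755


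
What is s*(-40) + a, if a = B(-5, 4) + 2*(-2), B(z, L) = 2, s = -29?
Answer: 1158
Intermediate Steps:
a = -2 (a = 2 + 2*(-2) = 2 - 4 = -2)
s*(-40) + a = -29*(-40) - 2 = 1160 - 2 = 1158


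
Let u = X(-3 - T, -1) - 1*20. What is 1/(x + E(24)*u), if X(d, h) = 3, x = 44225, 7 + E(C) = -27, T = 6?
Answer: 1/44803 ≈ 2.2320e-5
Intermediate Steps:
E(C) = -34 (E(C) = -7 - 27 = -34)
u = -17 (u = 3 - 1*20 = 3 - 20 = -17)
1/(x + E(24)*u) = 1/(44225 - 34*(-17)) = 1/(44225 + 578) = 1/44803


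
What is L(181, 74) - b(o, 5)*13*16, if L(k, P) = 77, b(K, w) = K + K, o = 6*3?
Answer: -7411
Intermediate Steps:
o = 18
b(K, w) = 2*K
L(181, 74) - b(o, 5)*13*16 = 77 - (2*18)*13*16 = 77 - 36*13*16 = 77 - 468*16 = 77 - 1*7488 = 77 - 7488 = -7411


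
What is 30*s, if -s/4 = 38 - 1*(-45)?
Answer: -9960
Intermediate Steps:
s = -332 (s = -4*(38 - 1*(-45)) = -4*(38 + 45) = -4*83 = -332)
30*s = 30*(-332) = -9960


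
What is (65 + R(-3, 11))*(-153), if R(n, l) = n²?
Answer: -11322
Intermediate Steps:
(65 + R(-3, 11))*(-153) = (65 + (-3)²)*(-153) = (65 + 9)*(-153) = 74*(-153) = -11322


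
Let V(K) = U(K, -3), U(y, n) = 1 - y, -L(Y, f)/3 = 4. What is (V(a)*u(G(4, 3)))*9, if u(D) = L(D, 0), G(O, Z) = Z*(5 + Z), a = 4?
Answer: 324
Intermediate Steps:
L(Y, f) = -12 (L(Y, f) = -3*4 = -12)
u(D) = -12
V(K) = 1 - K
(V(a)*u(G(4, 3)))*9 = ((1 - 1*4)*(-12))*9 = ((1 - 4)*(-12))*9 = -3*(-12)*9 = 36*9 = 324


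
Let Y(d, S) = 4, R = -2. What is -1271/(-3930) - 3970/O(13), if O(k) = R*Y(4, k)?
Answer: 3903067/7860 ≈ 496.57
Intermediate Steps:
O(k) = -8 (O(k) = -2*4 = -8)
-1271/(-3930) - 3970/O(13) = -1271/(-3930) - 3970/(-8) = -1271*(-1/3930) - 3970*(-⅛) = 1271/3930 + 1985/4 = 3903067/7860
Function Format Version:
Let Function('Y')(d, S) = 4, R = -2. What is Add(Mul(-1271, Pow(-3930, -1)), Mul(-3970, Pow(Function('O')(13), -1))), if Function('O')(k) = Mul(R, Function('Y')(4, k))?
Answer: Rational(3903067, 7860) ≈ 496.57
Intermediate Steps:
Function('O')(k) = -8 (Function('O')(k) = Mul(-2, 4) = -8)
Add(Mul(-1271, Pow(-3930, -1)), Mul(-3970, Pow(Function('O')(13), -1))) = Add(Mul(-1271, Pow(-3930, -1)), Mul(-3970, Pow(-8, -1))) = Add(Mul(-1271, Rational(-1, 3930)), Mul(-3970, Rational(-1, 8))) = Add(Rational(1271, 3930), Rational(1985, 4)) = Rational(3903067, 7860)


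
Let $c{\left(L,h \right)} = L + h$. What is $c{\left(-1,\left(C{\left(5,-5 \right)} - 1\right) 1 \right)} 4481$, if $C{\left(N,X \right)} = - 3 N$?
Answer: $-76177$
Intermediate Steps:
$c{\left(-1,\left(C{\left(5,-5 \right)} - 1\right) 1 \right)} 4481 = \left(-1 + \left(\left(-3\right) 5 - 1\right) 1\right) 4481 = \left(-1 + \left(-15 - 1\right) 1\right) 4481 = \left(-1 - 16\right) 4481 = \left(-17\right) 4481 = -76177$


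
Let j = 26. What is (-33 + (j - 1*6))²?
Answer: 169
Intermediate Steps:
(-33 + (j - 1*6))² = (-33 + (26 - 1*6))² = (-33 + (26 - 6))² = (-33 + 20)² = (-13)² = 169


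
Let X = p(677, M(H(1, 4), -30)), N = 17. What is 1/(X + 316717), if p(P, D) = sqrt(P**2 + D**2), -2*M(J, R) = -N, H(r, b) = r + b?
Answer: 1266868/401236798751 - 2*sqrt(1833605)/401236798751 ≈ 3.1507e-6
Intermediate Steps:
H(r, b) = b + r
M(J, R) = 17/2 (M(J, R) = -(-1)*17/2 = -1/2*(-17) = 17/2)
p(P, D) = sqrt(D**2 + P**2)
X = sqrt(1833605)/2 (X = sqrt((17/2)**2 + 677**2) = sqrt(289/4 + 458329) = sqrt(1833605/4) = sqrt(1833605)/2 ≈ 677.05)
1/(X + 316717) = 1/(sqrt(1833605)/2 + 316717) = 1/(316717 + sqrt(1833605)/2)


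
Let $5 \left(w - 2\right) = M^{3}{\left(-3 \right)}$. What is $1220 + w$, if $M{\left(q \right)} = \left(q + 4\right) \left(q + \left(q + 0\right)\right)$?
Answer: $\frac{5894}{5} \approx 1178.8$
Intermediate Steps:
$M{\left(q \right)} = 2 q \left(4 + q\right)$ ($M{\left(q \right)} = \left(4 + q\right) \left(q + q\right) = \left(4 + q\right) 2 q = 2 q \left(4 + q\right)$)
$w = - \frac{206}{5}$ ($w = 2 + \frac{\left(2 \left(-3\right) \left(4 - 3\right)\right)^{3}}{5} = 2 + \frac{\left(2 \left(-3\right) 1\right)^{3}}{5} = 2 + \frac{\left(-6\right)^{3}}{5} = 2 + \frac{1}{5} \left(-216\right) = 2 - \frac{216}{5} = - \frac{206}{5} \approx -41.2$)
$1220 + w = 1220 - \frac{206}{5} = \frac{5894}{5}$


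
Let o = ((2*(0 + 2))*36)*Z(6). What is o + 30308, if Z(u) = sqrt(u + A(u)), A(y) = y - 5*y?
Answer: 30308 + 432*I*sqrt(2) ≈ 30308.0 + 610.94*I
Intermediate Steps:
A(y) = -4*y
Z(u) = sqrt(3)*sqrt(-u) (Z(u) = sqrt(u - 4*u) = sqrt(-3*u) = sqrt(3)*sqrt(-u))
o = 432*I*sqrt(2) (o = ((2*(0 + 2))*36)*(sqrt(3)*sqrt(-1*6)) = ((2*2)*36)*(sqrt(3)*sqrt(-6)) = (4*36)*(sqrt(3)*(I*sqrt(6))) = 144*(3*I*sqrt(2)) = 432*I*sqrt(2) ≈ 610.94*I)
o + 30308 = 432*I*sqrt(2) + 30308 = 30308 + 432*I*sqrt(2)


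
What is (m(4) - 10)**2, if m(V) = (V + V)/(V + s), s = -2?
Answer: 36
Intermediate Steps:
m(V) = 2*V/(-2 + V) (m(V) = (V + V)/(V - 2) = (2*V)/(-2 + V) = 2*V/(-2 + V))
(m(4) - 10)**2 = (2*4/(-2 + 4) - 10)**2 = (2*4/2 - 10)**2 = (2*4*(1/2) - 10)**2 = (4 - 10)**2 = (-6)**2 = 36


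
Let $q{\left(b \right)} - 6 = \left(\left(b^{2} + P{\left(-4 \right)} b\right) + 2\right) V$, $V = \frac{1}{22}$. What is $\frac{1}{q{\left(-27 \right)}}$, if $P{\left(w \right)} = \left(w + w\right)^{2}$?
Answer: $- \frac{22}{865} \approx -0.025434$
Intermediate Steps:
$P{\left(w \right)} = 4 w^{2}$ ($P{\left(w \right)} = \left(2 w\right)^{2} = 4 w^{2}$)
$V = \frac{1}{22} \approx 0.045455$
$q{\left(b \right)} = \frac{67}{11} + \frac{b^{2}}{22} + \frac{32 b}{11}$ ($q{\left(b \right)} = 6 + \left(\left(b^{2} + 4 \left(-4\right)^{2} b\right) + 2\right) \frac{1}{22} = 6 + \left(\left(b^{2} + 4 \cdot 16 b\right) + 2\right) \frac{1}{22} = 6 + \left(\left(b^{2} + 64 b\right) + 2\right) \frac{1}{22} = 6 + \left(2 + b^{2} + 64 b\right) \frac{1}{22} = 6 + \left(\frac{1}{11} + \frac{b^{2}}{22} + \frac{32 b}{11}\right) = \frac{67}{11} + \frac{b^{2}}{22} + \frac{32 b}{11}$)
$\frac{1}{q{\left(-27 \right)}} = \frac{1}{\frac{67}{11} + \frac{\left(-27\right)^{2}}{22} + \frac{32}{11} \left(-27\right)} = \frac{1}{\frac{67}{11} + \frac{1}{22} \cdot 729 - \frac{864}{11}} = \frac{1}{\frac{67}{11} + \frac{729}{22} - \frac{864}{11}} = \frac{1}{- \frac{865}{22}} = - \frac{22}{865}$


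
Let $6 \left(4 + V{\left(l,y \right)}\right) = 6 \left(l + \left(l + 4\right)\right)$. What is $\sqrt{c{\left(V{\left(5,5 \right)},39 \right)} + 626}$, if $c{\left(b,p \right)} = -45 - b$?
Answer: $\sqrt{571} \approx 23.896$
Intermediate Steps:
$V{\left(l,y \right)} = 2 l$ ($V{\left(l,y \right)} = -4 + \frac{6 \left(l + \left(l + 4\right)\right)}{6} = -4 + \frac{6 \left(l + \left(4 + l\right)\right)}{6} = -4 + \frac{6 \left(4 + 2 l\right)}{6} = -4 + \frac{24 + 12 l}{6} = -4 + \left(4 + 2 l\right) = 2 l$)
$\sqrt{c{\left(V{\left(5,5 \right)},39 \right)} + 626} = \sqrt{\left(-45 - 2 \cdot 5\right) + 626} = \sqrt{\left(-45 - 10\right) + 626} = \sqrt{-55 + 626} = \sqrt{571}$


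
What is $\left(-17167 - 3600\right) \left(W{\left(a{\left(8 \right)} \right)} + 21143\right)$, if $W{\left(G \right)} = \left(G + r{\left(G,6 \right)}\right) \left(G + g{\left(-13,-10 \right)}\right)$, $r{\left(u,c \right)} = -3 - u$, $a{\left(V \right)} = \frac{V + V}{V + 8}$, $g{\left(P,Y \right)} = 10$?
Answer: $-438391370$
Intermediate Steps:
$a{\left(V \right)} = \frac{2 V}{8 + V}$
$W{\left(G \right)} = -30 - 3 G$ ($W{\left(G \right)} = \left(G - \left(3 + G\right)\right) \left(G + 10\right) = - 3 \left(10 + G\right) = -30 - 3 G$)
$\left(-17167 - 3600\right) \left(W{\left(a{\left(8 \right)} \right)} + 21143\right) = \left(-17167 - 3600\right) \left(\left(-30 - 3 \cdot 2 \cdot 8 \frac{1}{8 + 8}\right) + 21143\right) = - 20767 \left(\left(-30 - 3 \cdot 2 \cdot 8 \cdot \frac{1}{16}\right) + 21143\right) = - 20767 \left(\left(-30 - 3\right) + 21143\right) = - 20767 \left(-33 + 21143\right) = \left(-20767\right) 21110 = -438391370$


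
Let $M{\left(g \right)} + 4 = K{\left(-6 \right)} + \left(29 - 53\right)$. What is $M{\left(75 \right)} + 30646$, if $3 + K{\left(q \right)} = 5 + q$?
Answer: $30614$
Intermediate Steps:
$K{\left(q \right)} = 2 + q$ ($K{\left(q \right)} = -3 + \left(5 + q\right) = 2 + q$)
$M{\left(g \right)} = -32$ ($M{\left(g \right)} = -4 + \left(\left(2 - 6\right) + \left(29 - 53\right)\right) = -4 - 28 = -32$)
$M{\left(75 \right)} + 30646 = -32 + 30646 = 30614$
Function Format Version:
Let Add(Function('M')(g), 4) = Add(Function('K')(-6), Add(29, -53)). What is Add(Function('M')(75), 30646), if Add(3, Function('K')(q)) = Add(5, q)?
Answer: 30614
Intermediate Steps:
Function('K')(q) = Add(2, q) (Function('K')(q) = Add(-3, Add(5, q)) = Add(2, q))
Function('M')(g) = -32 (Function('M')(g) = Add(-4, Add(Add(2, -6), Add(29, -53))) = Add(-4, Add(-4, -24)) = Add(-4, -28) = -32)
Add(Function('M')(75), 30646) = Add(-32, 30646) = 30614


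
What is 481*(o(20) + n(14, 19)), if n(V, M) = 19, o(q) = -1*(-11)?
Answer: 14430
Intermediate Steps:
o(q) = 11
481*(o(20) + n(14, 19)) = 481*(11 + 19) = 481*30 = 14430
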